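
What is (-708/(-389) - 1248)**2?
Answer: 234996135696/151321 ≈ 1.5530e+6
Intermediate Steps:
(-708/(-389) - 1248)**2 = (-708*(-1/389) - 1248)**2 = (708/389 - 1248)**2 = (-484764/389)**2 = 234996135696/151321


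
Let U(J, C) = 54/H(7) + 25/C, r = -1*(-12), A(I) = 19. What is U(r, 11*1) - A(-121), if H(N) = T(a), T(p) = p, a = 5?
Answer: -326/55 ≈ -5.9273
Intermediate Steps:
H(N) = 5
r = 12
U(J, C) = 54/5 + 25/C
U(r, 11*1) - A(-121) = (54/5 + 25/((11*1))) - 1*19 = (54/5 + 25/11) - 19 = 719/55 - 19 = -326/55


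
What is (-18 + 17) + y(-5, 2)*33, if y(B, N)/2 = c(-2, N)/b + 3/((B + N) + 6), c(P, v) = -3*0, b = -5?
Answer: 65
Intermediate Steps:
c(P, v) = 0
y(B, N) = 6/(6 + B + N) (y(B, N) = 2*(0/(-5) + 3/((B + N) + 6)) = 2*(0*(-⅕) + 3/(6 + B + N)) = 2*(0 + 3/(6 + B + N)) = 2*(3/(6 + B + N)) = 6/(6 + B + N))
(-18 + 17) + y(-5, 2)*33 = (-18 + 17) + (6/(6 - 5 + 2))*33 = -1 + (6/3)*33 = -1 + (6*(⅓))*33 = -1 + 2*33 = -1 + 66 = 65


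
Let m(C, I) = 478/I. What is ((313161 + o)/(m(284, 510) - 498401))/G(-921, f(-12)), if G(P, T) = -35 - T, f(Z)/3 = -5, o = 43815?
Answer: 1137861/31773004 ≈ 0.035812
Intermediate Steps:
f(Z) = -15 (f(Z) = 3*(-5) = -15)
((313161 + o)/(m(284, 510) - 498401))/G(-921, f(-12)) = ((313161 + 43815)/(478/510 - 498401))/(-35 - 1*(-15)) = (356976/(478*(1/510) - 498401))/(-35 + 15) = (356976/(239/255 - 498401))/(-20) = (356976/(-127092016/255))*(-1/20) = (356976*(-255/127092016))*(-1/20) = -5689305/7943251*(-1/20) = 1137861/31773004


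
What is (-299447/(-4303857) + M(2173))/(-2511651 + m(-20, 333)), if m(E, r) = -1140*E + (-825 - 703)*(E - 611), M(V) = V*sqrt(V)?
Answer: -299447/6562017602331 - 2173*sqrt(2173)/1524683 ≈ -0.066437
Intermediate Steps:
M(V) = V**(3/2)
m(E, r) = 933608 - 2668*E (m(E, r) = -1140*E - 1528*(-611 + E) = -1140*E + (933608 - 1528*E) = 933608 - 2668*E)
(-299447/(-4303857) + M(2173))/(-2511651 + m(-20, 333)) = (-299447/(-4303857) + 2173**(3/2))/(-2511651 + (933608 - 2668*(-20))) = (-299447*(-1/4303857) + 2173*sqrt(2173))/(-2511651 + (933608 + 53360)) = (299447/4303857 + 2173*sqrt(2173))/(-2511651 + 986968) = (299447/4303857 + 2173*sqrt(2173))/(-1524683) = (299447/4303857 + 2173*sqrt(2173))*(-1/1524683) = -299447/6562017602331 - 2173*sqrt(2173)/1524683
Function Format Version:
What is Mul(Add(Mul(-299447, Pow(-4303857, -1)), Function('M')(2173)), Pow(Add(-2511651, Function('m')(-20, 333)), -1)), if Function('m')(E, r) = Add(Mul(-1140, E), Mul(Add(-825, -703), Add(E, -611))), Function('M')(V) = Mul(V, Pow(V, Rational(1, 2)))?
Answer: Add(Rational(-299447, 6562017602331), Mul(Rational(-2173, 1524683), Pow(2173, Rational(1, 2)))) ≈ -0.066437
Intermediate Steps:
Function('M')(V) = Pow(V, Rational(3, 2))
Function('m')(E, r) = Add(933608, Mul(-2668, E)) (Function('m')(E, r) = Add(Mul(-1140, E), Mul(-1528, Add(-611, E))) = Add(Mul(-1140, E), Add(933608, Mul(-1528, E))) = Add(933608, Mul(-2668, E)))
Mul(Add(Mul(-299447, Pow(-4303857, -1)), Function('M')(2173)), Pow(Add(-2511651, Function('m')(-20, 333)), -1)) = Mul(Add(Mul(-299447, Pow(-4303857, -1)), Pow(2173, Rational(3, 2))), Pow(Add(-2511651, Add(933608, Mul(-2668, -20))), -1)) = Mul(Add(Mul(-299447, Rational(-1, 4303857)), Mul(2173, Pow(2173, Rational(1, 2)))), Pow(Add(-2511651, Add(933608, 53360)), -1)) = Mul(Add(Rational(299447, 4303857), Mul(2173, Pow(2173, Rational(1, 2)))), Pow(Add(-2511651, 986968), -1)) = Mul(Add(Rational(299447, 4303857), Mul(2173, Pow(2173, Rational(1, 2)))), Pow(-1524683, -1)) = Mul(Add(Rational(299447, 4303857), Mul(2173, Pow(2173, Rational(1, 2)))), Rational(-1, 1524683)) = Add(Rational(-299447, 6562017602331), Mul(Rational(-2173, 1524683), Pow(2173, Rational(1, 2))))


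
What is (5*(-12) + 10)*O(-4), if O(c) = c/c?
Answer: -50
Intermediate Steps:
O(c) = 1
(5*(-12) + 10)*O(-4) = (5*(-12) + 10)*1 = (-60 + 10)*1 = -50*1 = -50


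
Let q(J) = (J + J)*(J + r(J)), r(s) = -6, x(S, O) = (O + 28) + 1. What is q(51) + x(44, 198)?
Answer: 4817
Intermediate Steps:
x(S, O) = 29 + O (x(S, O) = (28 + O) + 1 = 29 + O)
q(J) = 2*J*(-6 + J) (q(J) = (J + J)*(J - 6) = (2*J)*(-6 + J) = 2*J*(-6 + J))
q(51) + x(44, 198) = 2*51*(-6 + 51) + (29 + 198) = 2*51*45 + 227 = 4590 + 227 = 4817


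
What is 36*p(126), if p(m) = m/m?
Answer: 36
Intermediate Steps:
p(m) = 1
36*p(126) = 36*1 = 36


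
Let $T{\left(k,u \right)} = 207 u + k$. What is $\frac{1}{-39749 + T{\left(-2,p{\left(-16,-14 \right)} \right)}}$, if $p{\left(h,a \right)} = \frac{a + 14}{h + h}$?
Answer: $- \frac{1}{39751} \approx -2.5157 \cdot 10^{-5}$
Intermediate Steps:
$p{\left(h,a \right)} = \frac{14 + a}{2 h}$
$T{\left(k,u \right)} = k + 207 u$
$\frac{1}{-39749 + T{\left(-2,p{\left(-16,-14 \right)} \right)}} = \frac{1}{-39749 - \left(2 - 207 \frac{14 - 14}{2 \left(-16\right)}\right)} = \frac{1}{-39749 - \left(2 - 207 \cdot \frac{1}{2} \left(- \frac{1}{16}\right) 0\right)} = \frac{1}{-39749 + \left(-2 + 207 \cdot 0\right)} = \frac{1}{-39749 + \left(-2 + 0\right)} = \frac{1}{-39749 - 2} = \frac{1}{-39751} = - \frac{1}{39751}$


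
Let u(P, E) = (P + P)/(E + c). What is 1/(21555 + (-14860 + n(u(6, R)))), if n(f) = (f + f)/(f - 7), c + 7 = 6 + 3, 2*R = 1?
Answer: 11/73597 ≈ 0.00014946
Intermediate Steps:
R = 1/2 (R = (1/2)*1 = 1/2 ≈ 0.50000)
c = 2 (c = -7 + (6 + 3) = -7 + 9 = 2)
u(P, E) = 2*P/(2 + E) (u(P, E) = (P + P)/(E + 2) = (2*P)/(2 + E) = 2*P/(2 + E))
n(f) = 2*f/(-7 + f) (n(f) = (2*f)/(-7 + f) = 2*f/(-7 + f))
1/(21555 + (-14860 + n(u(6, R)))) = 1/(21555 + (-14860 + 2*(2*6/(2 + 1/2))/(-7 + 2*6/(2 + 1/2)))) = 1/(21555 + (-14860 + 2*(2*6/(5/2))/(-7 + 2*6/(5/2)))) = 1/(21555 + (-14860 + 2*(2*6*(2/5))/(-7 + 2*6*(2/5)))) = 1/(21555 + (-14860 + 2*(24/5)/(-7 + 24/5))) = 1/(21555 + (-14860 + 2*(24/5)/(-11/5))) = 1/(21555 + (-14860 + 2*(24/5)*(-5/11))) = 1/(21555 + (-14860 - 48/11)) = 1/(21555 - 163508/11) = 1/(73597/11) = 11/73597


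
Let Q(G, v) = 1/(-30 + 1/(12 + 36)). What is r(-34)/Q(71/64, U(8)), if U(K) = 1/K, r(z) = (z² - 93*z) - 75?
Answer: -6105677/48 ≈ -1.2720e+5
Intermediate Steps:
r(z) = -75 + z² - 93*z
Q(G, v) = -48/1439 (Q(G, v) = 1/(-30 + 1/48) = 1/(-1439/48) = -48/1439)
r(-34)/Q(71/64, U(8)) = (-75 + (-34)² - 93*(-34))/(-48/1439) = (-75 + 1156 + 3162)*(-1439/48) = 4243*(-1439/48) = -6105677/48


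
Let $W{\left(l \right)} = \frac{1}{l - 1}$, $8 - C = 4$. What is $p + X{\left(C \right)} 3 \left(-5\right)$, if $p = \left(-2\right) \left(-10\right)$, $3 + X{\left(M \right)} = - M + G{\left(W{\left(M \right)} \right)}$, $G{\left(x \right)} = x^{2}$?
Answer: $\frac{370}{3} \approx 123.33$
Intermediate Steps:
$C = 4$ ($C = 8 - 4 = 4$)
$W{\left(l \right)} = \frac{1}{-1 + l}$
$X{\left(M \right)} = -3 + \frac{1}{\left(-1 + M\right)^{2}} - M$ ($X{\left(M \right)} = -3 - \left(M - \frac{1}{\left(-1 + M\right)^{2}}\right) = -3 + \frac{1}{\left(-1 + M\right)^{2}} - M$)
$p = 20$
$p + X{\left(C \right)} 3 \left(-5\right) = 20 + \left(-3 + \frac{1}{\left(-1 + 4\right)^{2}} - 4\right) 3 \left(-5\right) = 20 + \left(-3 + \frac{1}{9} - 4\right) 3 \left(-5\right) = 20 + \left(- \frac{62}{9}\right) 3 \left(-5\right) = 20 - - \frac{310}{3} = 20 + \frac{310}{3} = \frac{370}{3}$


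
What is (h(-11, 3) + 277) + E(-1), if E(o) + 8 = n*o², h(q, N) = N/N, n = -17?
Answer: 253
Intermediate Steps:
h(q, N) = 1
E(o) = -8 - 17*o²
(h(-11, 3) + 277) + E(-1) = (1 + 277) + (-8 - 17*(-1)²) = 278 + (-8 - 17*1) = 278 + (-8 - 17) = 278 - 25 = 253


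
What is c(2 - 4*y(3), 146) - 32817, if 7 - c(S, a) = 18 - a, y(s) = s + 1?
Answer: -32682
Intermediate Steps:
y(s) = 1 + s
c(S, a) = -11 + a (c(S, a) = 7 - (18 - a) = 7 + (-18 + a) = -11 + a)
c(2 - 4*y(3), 146) - 32817 = (-11 + 146) - 32817 = 135 - 32817 = -32682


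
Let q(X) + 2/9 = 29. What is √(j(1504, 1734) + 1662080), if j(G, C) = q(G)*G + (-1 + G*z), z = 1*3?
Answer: √15388855/3 ≈ 1307.6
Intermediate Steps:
q(X) = 259/9 (q(X) = -2/9 + 29 = 259/9)
z = 3
j(G, C) = -1 + 286*G/9 (j(G, C) = 259*G/9 + (-1 + G*3) = 259*G/9 + (-1 + 3*G) = -1 + 286*G/9)
√(j(1504, 1734) + 1662080) = √((-1 + (286/9)*1504) + 1662080) = √((-1 + 430144/9) + 1662080) = √(430135/9 + 1662080) = √(15388855/9) = √15388855/3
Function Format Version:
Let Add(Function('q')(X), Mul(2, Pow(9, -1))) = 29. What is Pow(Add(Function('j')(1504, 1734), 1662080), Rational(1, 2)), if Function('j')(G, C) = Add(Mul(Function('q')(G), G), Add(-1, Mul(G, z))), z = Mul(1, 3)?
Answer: Mul(Rational(1, 3), Pow(15388855, Rational(1, 2))) ≈ 1307.6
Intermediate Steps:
Function('q')(X) = Rational(259, 9) (Function('q')(X) = Add(Rational(-2, 9), 29) = Rational(259, 9))
z = 3
Function('j')(G, C) = Add(-1, Mul(Rational(286, 9), G)) (Function('j')(G, C) = Add(Mul(Rational(259, 9), G), Add(-1, Mul(G, 3))) = Add(Mul(Rational(259, 9), G), Add(-1, Mul(3, G))) = Add(-1, Mul(Rational(286, 9), G)))
Pow(Add(Function('j')(1504, 1734), 1662080), Rational(1, 2)) = Pow(Add(Add(-1, Mul(Rational(286, 9), 1504)), 1662080), Rational(1, 2)) = Pow(Add(Add(-1, Rational(430144, 9)), 1662080), Rational(1, 2)) = Pow(Add(Rational(430135, 9), 1662080), Rational(1, 2)) = Pow(Rational(15388855, 9), Rational(1, 2)) = Mul(Rational(1, 3), Pow(15388855, Rational(1, 2)))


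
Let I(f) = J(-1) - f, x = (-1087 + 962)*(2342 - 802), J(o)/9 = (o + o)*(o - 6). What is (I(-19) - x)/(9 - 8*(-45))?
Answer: 21405/41 ≈ 522.07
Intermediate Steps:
J(o) = 18*o*(-6 + o) (J(o) = 9*((o + o)*(o - 6)) = 9*((2*o)*(-6 + o)) = 9*(2*o*(-6 + o)) = 18*o*(-6 + o))
x = -192500 (x = -125*1540 = -192500)
I(f) = 126 - f (I(f) = 18*(-1)*(-6 - 1) - f = 18*(-1)*(-7) - f = 126 - f)
(I(-19) - x)/(9 - 8*(-45)) = ((126 - 1*(-19)) - 1*(-192500))/(9 - 8*(-45)) = ((126 + 19) + 192500)/(9 + 360) = (145 + 192500)/369 = 192645*(1/369) = 21405/41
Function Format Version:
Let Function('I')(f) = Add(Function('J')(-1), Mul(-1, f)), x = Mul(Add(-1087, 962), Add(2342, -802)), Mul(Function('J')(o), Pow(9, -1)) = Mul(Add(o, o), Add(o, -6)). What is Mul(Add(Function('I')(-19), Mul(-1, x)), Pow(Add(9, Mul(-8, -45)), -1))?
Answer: Rational(21405, 41) ≈ 522.07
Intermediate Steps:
Function('J')(o) = Mul(18, o, Add(-6, o)) (Function('J')(o) = Mul(9, Mul(Add(o, o), Add(o, -6))) = Mul(9, Mul(Mul(2, o), Add(-6, o))) = Mul(9, Mul(2, o, Add(-6, o))) = Mul(18, o, Add(-6, o)))
x = -192500 (x = Mul(-125, 1540) = -192500)
Function('I')(f) = Add(126, Mul(-1, f)) (Function('I')(f) = Add(Mul(18, -1, Add(-6, -1)), Mul(-1, f)) = Add(Mul(18, -1, -7), Mul(-1, f)) = Add(126, Mul(-1, f)))
Mul(Add(Function('I')(-19), Mul(-1, x)), Pow(Add(9, Mul(-8, -45)), -1)) = Mul(Add(Add(126, Mul(-1, -19)), Mul(-1, -192500)), Pow(Add(9, Mul(-8, -45)), -1)) = Mul(Add(Add(126, 19), 192500), Pow(Add(9, 360), -1)) = Mul(Add(145, 192500), Pow(369, -1)) = Mul(192645, Rational(1, 369)) = Rational(21405, 41)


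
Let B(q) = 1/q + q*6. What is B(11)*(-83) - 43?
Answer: -60814/11 ≈ -5528.5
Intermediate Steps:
B(q) = 1/q + 6*q
B(11)*(-83) - 43 = (1/11 + 6*11)*(-83) - 43 = (1/11 + 66)*(-83) - 43 = (727/11)*(-83) - 43 = -60341/11 - 43 = -60814/11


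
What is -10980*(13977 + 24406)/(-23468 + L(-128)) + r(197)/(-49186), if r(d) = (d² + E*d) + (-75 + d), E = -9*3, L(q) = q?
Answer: 2591052173061/145074107 ≈ 17860.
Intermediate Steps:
E = -27
r(d) = -75 + d² - 26*d (r(d) = (d² - 27*d) + (-75 + d) = -75 + d² - 26*d)
-10980*(13977 + 24406)/(-23468 + L(-128)) + r(197)/(-49186) = -10980*(13977 + 24406)/(-23468 - 128) + (-75 + 197² - 26*197)/(-49186) = -10980/((-23596/38383)) + (-75 + 38809 - 5122)*(-1/49186) = -10980/((-23596*1/38383)) + 33612*(-1/49186) = -10980/(-23596/38383) - 16806/24593 = -10980*(-38383/23596) - 16806/24593 = 105361335/5899 - 16806/24593 = 2591052173061/145074107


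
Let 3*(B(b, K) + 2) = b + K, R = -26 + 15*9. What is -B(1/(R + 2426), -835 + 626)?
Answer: 545024/7605 ≈ 71.667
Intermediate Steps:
R = 109 (R = -26 + 135 = 109)
B(b, K) = -2 + K/3 + b/3 (B(b, K) = -2 + (b + K)/3 = -2 + (K + b)/3 = -2 + (K/3 + b/3) = -2 + K/3 + b/3)
-B(1/(R + 2426), -835 + 626) = -(-2 + (-835 + 626)/3 + 1/(3*(109 + 2426))) = -(-2 + (⅓)*(-209) + (⅓)/2535) = -(-2 - 209/3 + (⅓)*(1/2535)) = -(-2 - 209/3 + 1/7605) = -1*(-545024/7605) = 545024/7605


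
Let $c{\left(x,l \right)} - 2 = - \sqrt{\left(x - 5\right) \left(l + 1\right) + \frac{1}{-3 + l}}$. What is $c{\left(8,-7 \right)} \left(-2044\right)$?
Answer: $-4088 + \frac{1022 i \sqrt{1810}}{5} \approx -4088.0 + 8696.0 i$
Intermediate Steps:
$c{\left(x,l \right)} = 2 - \sqrt{\frac{1}{-3 + l} + \left(1 + l\right) \left(-5 + x\right)}$ ($c{\left(x,l \right)} = 2 - \sqrt{\left(x - 5\right) \left(l + 1\right) + \frac{1}{-3 + l}} = 2 - \sqrt{\left(-5 + x\right) \left(1 + l\right) + \frac{1}{-3 + l}} = 2 - \sqrt{\left(1 + l\right) \left(-5 + x\right) + \frac{1}{-3 + l}} = 2 - \sqrt{\frac{1}{-3 + l} + \left(1 + l\right) \left(-5 + x\right)}$)
$c{\left(8,-7 \right)} \left(-2044\right) = \left(2 - \sqrt{\frac{1 + \left(-3 - 7\right) \left(-5 + 8 - -35 - 56\right)}{-3 - 7}}\right) \left(-2044\right) = \left(2 - \sqrt{\frac{1 - 10 \left(-5 + 8 + 35 - 56\right)}{-10}}\right) \left(-2044\right) = \left(2 - \sqrt{- \frac{1 - -180}{10}}\right) \left(-2044\right) = \left(2 - \sqrt{- \frac{1 + 180}{10}}\right) \left(-2044\right) = \left(2 - \sqrt{\left(- \frac{1}{10}\right) 181}\right) \left(-2044\right) = \left(2 - \sqrt{- \frac{181}{10}}\right) \left(-2044\right) = \left(2 - \frac{i \sqrt{1810}}{10}\right) \left(-2044\right) = -4088 + \frac{1022 i \sqrt{1810}}{5}$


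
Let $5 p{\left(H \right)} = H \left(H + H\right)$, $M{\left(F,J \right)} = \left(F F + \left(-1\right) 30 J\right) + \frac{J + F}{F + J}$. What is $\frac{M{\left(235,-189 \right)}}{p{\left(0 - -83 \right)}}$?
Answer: $\frac{152240}{6889} \approx 22.099$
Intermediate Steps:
$M{\left(F,J \right)} = 1 + F^{2} - 30 J$ ($M{\left(F,J \right)} = \left(F^{2} - 30 J\right) + \frac{F + J}{F + J} = \left(F^{2} - 30 J\right) + 1 = 1 + F^{2} - 30 J$)
$p{\left(H \right)} = \frac{2 H^{2}}{5}$ ($p{\left(H \right)} = \frac{H \left(H + H\right)}{5} = \frac{H 2 H}{5} = \frac{2 H^{2}}{5}$)
$\frac{M{\left(235,-189 \right)}}{p{\left(0 - -83 \right)}} = \frac{1 + 235^{2} - -5670}{\frac{2}{5} \left(0 - -83\right)^{2}} = \frac{1 + 55225 + 5670}{\frac{2}{5} \left(0 + 83\right)^{2}} = \frac{60896}{\frac{2}{5} \cdot 83^{2}} = \frac{60896}{\frac{2}{5} \cdot 6889} = \frac{60896}{\frac{13778}{5}} = 60896 \cdot \frac{5}{13778} = \frac{152240}{6889}$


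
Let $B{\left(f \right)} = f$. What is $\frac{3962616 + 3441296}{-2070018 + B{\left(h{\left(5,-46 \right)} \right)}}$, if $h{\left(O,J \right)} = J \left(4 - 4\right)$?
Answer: $- \frac{3701956}{1035009} \approx -3.5767$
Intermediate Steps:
$h{\left(O,J \right)} = 0$ ($h{\left(O,J \right)} = J 0 = 0$)
$\frac{3962616 + 3441296}{-2070018 + B{\left(h{\left(5,-46 \right)} \right)}} = \frac{3962616 + 3441296}{-2070018 + 0} = \frac{7403912}{-2070018} = 7403912 \left(- \frac{1}{2070018}\right) = - \frac{3701956}{1035009}$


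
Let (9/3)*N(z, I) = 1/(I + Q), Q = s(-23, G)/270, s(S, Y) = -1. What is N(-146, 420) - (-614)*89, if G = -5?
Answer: 6196801844/113399 ≈ 54646.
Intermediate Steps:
Q = -1/270 ≈ -0.0037037
N(z, I) = 1/(3*(-1/270 + I)) (N(z, I) = 1/(3*(I - 1/270)) = 1/(3*(-1/270 + I)))
N(-146, 420) - (-614)*89 = 90/(-1 + 270*420) - (-614)*89 = 90/(-1 + 113400) - 1*(-54646) = 90/113399 + 54646 = 6196801844/113399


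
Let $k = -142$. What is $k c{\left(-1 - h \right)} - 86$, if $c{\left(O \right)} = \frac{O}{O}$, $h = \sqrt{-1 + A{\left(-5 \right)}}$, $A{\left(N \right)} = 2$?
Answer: $-228$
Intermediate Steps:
$h = 1$ ($h = \sqrt{-1 + 2} = \sqrt{1} = 1$)
$c{\left(O \right)} = 1$
$k c{\left(-1 - h \right)} - 86 = \left(-142\right) 1 - 86 = -142 - 86 = -228$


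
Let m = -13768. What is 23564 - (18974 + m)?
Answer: 18358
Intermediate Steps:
23564 - (18974 + m) = 23564 - (18974 - 13768) = 23564 - 1*5206 = 23564 - 5206 = 18358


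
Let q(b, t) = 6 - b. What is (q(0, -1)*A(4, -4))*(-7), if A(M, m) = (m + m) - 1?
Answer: 378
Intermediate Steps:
A(M, m) = -1 + 2*m (A(M, m) = 2*m - 1 = -1 + 2*m)
(q(0, -1)*A(4, -4))*(-7) = ((6 - 1*0)*(-1 + 2*(-4)))*(-7) = ((6 + 0)*(-1 - 8))*(-7) = (6*(-9))*(-7) = -54*(-7) = 378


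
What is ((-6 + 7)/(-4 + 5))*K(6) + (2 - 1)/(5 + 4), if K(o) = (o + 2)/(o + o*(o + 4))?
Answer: 23/99 ≈ 0.23232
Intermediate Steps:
K(o) = (2 + o)/(o + o*(4 + o))
((-6 + 7)/(-4 + 5))*K(6) + (2 - 1)/(5 + 4) = ((-6 + 7)/(-4 + 5))*((2 + 6)/(6*(5 + 6))) + (2 - 1)/(5 + 4) = (1/1)*((1/6)*8/11) + 1/9 = (1*1)*((1/6)*(1/11)*8) + 1*(1/9) = 1*(4/33) + 1/9 = 4/33 + 1/9 = 23/99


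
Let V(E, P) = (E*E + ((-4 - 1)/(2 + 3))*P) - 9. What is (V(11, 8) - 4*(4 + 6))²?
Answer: 4096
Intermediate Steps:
V(E, P) = -9 + E² - P (V(E, P) = (E² + (-5/5)*P) - 9 = (E² + (-5*⅕)*P) - 9 = (E² - P) - 9 = -9 + E² - P)
(V(11, 8) - 4*(4 + 6))² = ((-9 + 11² - 1*8) - 4*(4 + 6))² = ((-9 + 121 - 8) - 4*10)² = (104 - 40)² = 64² = 4096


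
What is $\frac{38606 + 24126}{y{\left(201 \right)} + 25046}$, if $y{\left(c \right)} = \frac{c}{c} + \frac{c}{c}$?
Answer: $\frac{15683}{6262} \approx 2.5045$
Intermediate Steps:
$y{\left(c \right)} = 2$ ($y{\left(c \right)} = 1 + 1 = 2$)
$\frac{38606 + 24126}{y{\left(201 \right)} + 25046} = \frac{38606 + 24126}{2 + 25046} = \frac{62732}{25048} = 62732 \cdot \frac{1}{25048} = \frac{15683}{6262}$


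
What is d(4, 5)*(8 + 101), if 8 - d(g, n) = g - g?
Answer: 872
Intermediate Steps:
d(g, n) = 8 (d(g, n) = 8 - (g - g) = 8 - 1*0 = 8 + 0 = 8)
d(4, 5)*(8 + 101) = 8*(8 + 101) = 8*109 = 872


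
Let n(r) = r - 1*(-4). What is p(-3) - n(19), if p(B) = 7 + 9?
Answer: -7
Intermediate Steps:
n(r) = 4 + r (n(r) = r + 4 = 4 + r)
p(B) = 16
p(-3) - n(19) = 16 - (4 + 19) = 16 - 1*23 = 16 - 23 = -7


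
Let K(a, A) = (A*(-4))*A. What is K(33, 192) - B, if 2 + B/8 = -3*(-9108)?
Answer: -366032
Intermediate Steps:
K(a, A) = -4*A**2 (K(a, A) = (-4*A)*A = -4*A**2)
B = 218576 (B = -16 + 8*(-3*(-9108)) = -16 + 8*27324 = -16 + 218592 = 218576)
K(33, 192) - B = -4*192**2 - 1*218576 = -4*36864 - 218576 = -147456 - 218576 = -366032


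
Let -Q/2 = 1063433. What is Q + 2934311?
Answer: 807445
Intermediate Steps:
Q = -2126866 (Q = -2*1063433 = -2126866)
Q + 2934311 = -2126866 + 2934311 = 807445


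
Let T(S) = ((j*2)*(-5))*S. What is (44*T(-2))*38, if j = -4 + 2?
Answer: -66880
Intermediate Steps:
j = -2
T(S) = 20*S (T(S) = (-2*2*(-5))*S = (-4*(-5))*S = 20*S)
(44*T(-2))*38 = (44*(20*(-2)))*38 = (44*(-40))*38 = -1760*38 = -66880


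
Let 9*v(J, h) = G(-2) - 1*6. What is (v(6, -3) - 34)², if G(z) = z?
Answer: 98596/81 ≈ 1217.2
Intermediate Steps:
v(J, h) = -8/9 (v(J, h) = (-2 - 1*6)/9 = (-2 - 6)/9 = (⅑)*(-8) = -8/9)
(v(6, -3) - 34)² = (-8/9 - 34)² = (-314/9)² = 98596/81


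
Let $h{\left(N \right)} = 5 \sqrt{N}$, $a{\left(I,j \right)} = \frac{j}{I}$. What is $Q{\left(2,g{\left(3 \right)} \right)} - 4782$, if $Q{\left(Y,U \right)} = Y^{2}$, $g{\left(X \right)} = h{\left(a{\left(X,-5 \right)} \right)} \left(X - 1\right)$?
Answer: $-4778$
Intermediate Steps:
$g{\left(X \right)} = 5 \sqrt{5} \sqrt{- \frac{1}{X}} \left(-1 + X\right)$ ($g{\left(X \right)} = 5 \sqrt{- \frac{5}{X}} \left(X - 1\right) = 5 \sqrt{5} \sqrt{- \frac{1}{X}} \left(-1 + X\right)$)
$Q{\left(2,g{\left(3 \right)} \right)} - 4782 = 2^{2} - 4782 = 4 - 4782 = -4778$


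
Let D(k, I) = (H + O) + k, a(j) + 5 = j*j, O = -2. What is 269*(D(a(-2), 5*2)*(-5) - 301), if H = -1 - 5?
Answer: -68864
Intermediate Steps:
H = -6
a(j) = -5 + j**2 (a(j) = -5 + j*j = -5 + j**2)
D(k, I) = -8 + k (D(k, I) = (-6 - 2) + k = -8 + k)
269*(D(a(-2), 5*2)*(-5) - 301) = 269*((-8 + (-5 + (-2)**2))*(-5) - 301) = 269*((-8 + (-5 + 4))*(-5) - 301) = 269*((-8 - 1)*(-5) - 301) = 269*(-9*(-5) - 301) = 269*(45 - 301) = 269*(-256) = -68864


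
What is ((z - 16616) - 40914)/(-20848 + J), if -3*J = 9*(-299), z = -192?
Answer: 57722/19951 ≈ 2.8932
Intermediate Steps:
J = 897 (J = -3*(-299) = -⅓*(-2691) = 897)
((z - 16616) - 40914)/(-20848 + J) = ((-192 - 16616) - 40914)/(-20848 + 897) = (-16808 - 40914)/(-19951) = -57722*(-1/19951) = 57722/19951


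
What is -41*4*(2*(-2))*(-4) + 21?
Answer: -2603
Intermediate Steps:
-41*4*(2*(-2))*(-4) + 21 = -41*4*(-4)*(-4) + 21 = -(-656)*(-4) + 21 = -41*64 + 21 = -2624 + 21 = -2603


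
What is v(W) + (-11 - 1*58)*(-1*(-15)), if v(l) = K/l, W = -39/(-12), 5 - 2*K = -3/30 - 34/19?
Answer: -1276916/1235 ≈ -1033.9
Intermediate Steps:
K = 1309/380 (K = 5/2 - (-3/30 - 34/19)/2 = 5/2 - (-3*1/30 - 34*1/19)/2 = 5/2 - (-1/10 - 34/19)/2 = 5/2 - 1/2*(-359/190) = 5/2 + 359/380 = 1309/380 ≈ 3.4447)
W = 13/4 (W = -39*(-1/12) = 13/4 ≈ 3.2500)
v(l) = 1309/(380*l)
v(W) + (-11 - 1*58)*(-1*(-15)) = 1309/(380*(13/4)) + (-11 - 1*58)*(-1*(-15)) = (1309/380)*(4/13) + (-11 - 58)*15 = 1309/1235 - 69*15 = 1309/1235 - 1035 = -1276916/1235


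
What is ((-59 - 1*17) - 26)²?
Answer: 10404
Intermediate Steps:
((-59 - 1*17) - 26)² = ((-59 - 17) - 26)² = (-76 - 26)² = (-102)² = 10404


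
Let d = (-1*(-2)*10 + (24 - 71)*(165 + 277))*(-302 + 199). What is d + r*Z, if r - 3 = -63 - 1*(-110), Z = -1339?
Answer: 2070712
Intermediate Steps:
r = 50 (r = 3 + (-63 - 1*(-110)) = 3 + (-63 + 110) = 3 + 47 = 50)
d = 2137662 (d = (2*10 - 47*442)*(-103) = (20 - 20774)*(-103) = -20754*(-103) = 2137662)
d + r*Z = 2137662 + 50*(-1339) = 2137662 - 66950 = 2070712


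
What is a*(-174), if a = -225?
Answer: 39150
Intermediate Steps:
a*(-174) = -225*(-174) = 39150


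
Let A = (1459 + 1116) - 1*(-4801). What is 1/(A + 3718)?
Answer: 1/11094 ≈ 9.0139e-5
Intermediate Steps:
A = 7376 (A = 2575 + 4801 = 7376)
1/(A + 3718) = 1/(7376 + 3718) = 1/11094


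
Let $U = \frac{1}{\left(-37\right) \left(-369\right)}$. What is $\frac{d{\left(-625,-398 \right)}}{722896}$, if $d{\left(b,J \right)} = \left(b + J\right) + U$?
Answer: $- \frac{6983509}{4934849544} \approx -0.0014151$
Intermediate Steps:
$U = \frac{1}{13653}$ ($U = \left(- \frac{1}{37}\right) \left(- \frac{1}{369}\right) = \frac{1}{13653} \approx 7.3244 \cdot 10^{-5}$)
$d{\left(b,J \right)} = \frac{1}{13653} + J + b$ ($d{\left(b,J \right)} = \left(b + J\right) + \frac{1}{13653} = \left(J + b\right) + \frac{1}{13653} = \frac{1}{13653} + J + b$)
$\frac{d{\left(-625,-398 \right)}}{722896} = \frac{\frac{1}{13653} - 398 - 625}{722896} = \left(- \frac{13967018}{13653}\right) \frac{1}{722896} = - \frac{6983509}{4934849544}$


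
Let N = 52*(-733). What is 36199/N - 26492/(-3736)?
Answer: 109316201/17800172 ≈ 6.1413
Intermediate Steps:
N = -38116
36199/N - 26492/(-3736) = 36199/(-38116) - 26492/(-3736) = 36199*(-1/38116) - 26492*(-1/3736) = -36199/38116 + 6623/934 = 109316201/17800172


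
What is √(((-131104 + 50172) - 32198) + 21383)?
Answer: I*√91747 ≈ 302.9*I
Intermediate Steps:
√(((-131104 + 50172) - 32198) + 21383) = √((-80932 - 32198) + 21383) = √(-113130 + 21383) = √(-91747) = I*√91747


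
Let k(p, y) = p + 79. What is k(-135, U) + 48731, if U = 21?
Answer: 48675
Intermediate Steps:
k(p, y) = 79 + p
k(-135, U) + 48731 = (79 - 135) + 48731 = -56 + 48731 = 48675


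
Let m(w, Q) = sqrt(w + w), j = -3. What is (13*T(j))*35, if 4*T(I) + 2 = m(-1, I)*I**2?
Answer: -455/2 + 4095*I*sqrt(2)/4 ≈ -227.5 + 1447.8*I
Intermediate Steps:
m(w, Q) = sqrt(2)*sqrt(w) (m(w, Q) = sqrt(2*w) = sqrt(2)*sqrt(w))
T(I) = -1/2 + I*sqrt(2)*I**2/4 (T(I) = -1/2 + ((sqrt(2)*sqrt(-1))*I**2)/4 = -1/2 + ((sqrt(2)*I)*I**2)/4 = -1/2 + ((I*sqrt(2))*I**2)/4 = -1/2 + (I*sqrt(2)*I**2)/4 = -1/2 + I*sqrt(2)*I**2/4)
(13*T(j))*35 = (13*(-1/2 + (1/4)*I*sqrt(2)*(-3)**2))*35 = (13*(-1/2 + (1/4)*I*sqrt(2)*9))*35 = (13*(-1/2 + 9*I*sqrt(2)/4))*35 = (-13/2 + 117*I*sqrt(2)/4)*35 = -455/2 + 4095*I*sqrt(2)/4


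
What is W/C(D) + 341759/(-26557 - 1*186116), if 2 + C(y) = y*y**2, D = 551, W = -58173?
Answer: -19061078434840/11858940606759 ≈ -1.6073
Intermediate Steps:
C(y) = -2 + y**3 (C(y) = -2 + y*y**2 = -2 + y**3)
W/C(D) + 341759/(-26557 - 1*186116) = -58173/(-2 + 551**3) + 341759/(-26557 - 1*186116) = -58173/(-2 + 167284151) + 341759/(-26557 - 186116) = -58173/167284149 + 341759/(-212673) = -58173*1/167284149 + 341759*(-1/212673) = -19391/55761383 - 341759/212673 = -19061078434840/11858940606759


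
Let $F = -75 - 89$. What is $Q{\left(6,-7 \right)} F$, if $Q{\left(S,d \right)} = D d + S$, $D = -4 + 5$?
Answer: $164$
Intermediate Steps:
$F = -164$
$D = 1$
$Q{\left(S,d \right)} = S + d$ ($Q{\left(S,d \right)} = 1 d + S = d + S = S + d$)
$Q{\left(6,-7 \right)} F = \left(6 - 7\right) \left(-164\right) = \left(-1\right) \left(-164\right) = 164$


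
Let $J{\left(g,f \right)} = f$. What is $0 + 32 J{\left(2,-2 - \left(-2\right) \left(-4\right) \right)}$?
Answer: $-320$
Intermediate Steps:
$0 + 32 J{\left(2,-2 - \left(-2\right) \left(-4\right) \right)} = 0 + 32 \left(-2 - \left(-2\right) \left(-4\right)\right) = 0 + 32 \left(-2 - 8\right) = 0 + 32 \left(-10\right) = 0 - 320 = -320$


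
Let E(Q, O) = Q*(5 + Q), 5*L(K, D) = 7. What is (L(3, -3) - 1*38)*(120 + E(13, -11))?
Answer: -64782/5 ≈ -12956.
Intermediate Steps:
L(K, D) = 7/5 (L(K, D) = (1/5)*7 = 7/5)
(L(3, -3) - 1*38)*(120 + E(13, -11)) = (7/5 - 1*38)*(120 + 13*(5 + 13)) = (7/5 - 38)*(120 + 13*18) = -183*(120 + 234)/5 = -183/5*354 = -64782/5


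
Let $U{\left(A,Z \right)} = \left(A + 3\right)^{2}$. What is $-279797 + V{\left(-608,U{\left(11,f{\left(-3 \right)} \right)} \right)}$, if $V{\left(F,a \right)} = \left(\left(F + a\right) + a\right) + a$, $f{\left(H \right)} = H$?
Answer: $-279817$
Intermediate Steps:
$U{\left(A,Z \right)} = \left(3 + A\right)^{2}$
$V{\left(F,a \right)} = F + 3 a$ ($V{\left(F,a \right)} = \left(F + 2 a\right) + a = F + 3 a$)
$-279797 + V{\left(-608,U{\left(11,f{\left(-3 \right)} \right)} \right)} = -279797 - \left(608 - 3 \left(3 + 11\right)^{2}\right) = -279797 - \left(608 - 3 \cdot 14^{2}\right) = -279797 + \left(-608 + 3 \cdot 196\right) = -279797 + \left(-608 + 588\right) = -279797 - 20 = -279817$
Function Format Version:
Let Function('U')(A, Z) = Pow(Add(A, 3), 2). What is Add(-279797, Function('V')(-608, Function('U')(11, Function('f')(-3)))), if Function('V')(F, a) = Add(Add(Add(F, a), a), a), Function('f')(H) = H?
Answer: -279817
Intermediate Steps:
Function('U')(A, Z) = Pow(Add(3, A), 2)
Function('V')(F, a) = Add(F, Mul(3, a)) (Function('V')(F, a) = Add(Add(F, Mul(2, a)), a) = Add(F, Mul(3, a)))
Add(-279797, Function('V')(-608, Function('U')(11, Function('f')(-3)))) = Add(-279797, Add(-608, Mul(3, Pow(Add(3, 11), 2)))) = Add(-279797, Add(-608, Mul(3, Pow(14, 2)))) = Add(-279797, Add(-608, Mul(3, 196))) = Add(-279797, Add(-608, 588)) = Add(-279797, -20) = -279817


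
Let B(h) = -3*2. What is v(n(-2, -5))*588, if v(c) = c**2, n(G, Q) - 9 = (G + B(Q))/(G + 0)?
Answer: 99372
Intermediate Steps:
B(h) = -6
n(G, Q) = 9 + (-6 + G)/G (n(G, Q) = 9 + (G - 6)/(G + 0) = 9 + (-6 + G)/G)
v(n(-2, -5))*588 = (10 - 6/(-2))**2*588 = (10 - 6*(-1/2))**2*588 = (10 + 3)**2*588 = 13**2*588 = 169*588 = 99372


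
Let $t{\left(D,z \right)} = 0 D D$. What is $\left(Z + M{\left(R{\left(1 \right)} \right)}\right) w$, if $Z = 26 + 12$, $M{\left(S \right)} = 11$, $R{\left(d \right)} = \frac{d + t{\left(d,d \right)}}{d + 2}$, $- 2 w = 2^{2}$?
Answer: $-98$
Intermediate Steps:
$t{\left(D,z \right)} = 0$ ($t{\left(D,z \right)} = 0 D = 0$)
$w = -2$ ($w = - \frac{2^{2}}{2} = \left(- \frac{1}{2}\right) 4 = -2$)
$R{\left(d \right)} = \frac{d}{2 + d}$ ($R{\left(d \right)} = \frac{d + 0}{d + 2} = \frac{d}{2 + d}$)
$Z = 38$
$\left(Z + M{\left(R{\left(1 \right)} \right)}\right) w = \left(38 + 11\right) \left(-2\right) = 49 \left(-2\right) = -98$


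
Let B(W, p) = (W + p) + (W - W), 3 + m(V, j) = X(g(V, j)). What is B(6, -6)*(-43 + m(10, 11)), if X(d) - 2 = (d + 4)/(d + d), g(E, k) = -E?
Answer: 0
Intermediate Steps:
X(d) = 2 + (4 + d)/(2*d) (X(d) = 2 + (d + 4)/(d + d) = 2 + (4 + d)/((2*d)) = 2 + (4 + d)*(1/(2*d)) = 2 + (4 + d)/(2*d))
m(V, j) = -½ - 2/V (m(V, j) = -3 + (5/2 + 2/((-V))) = -3 + (5/2 + 2*(-1/V)) = -3 + (5/2 - 2/V) = -½ - 2/V)
B(W, p) = W + p (B(W, p) = (W + p) + 0 = W + p)
B(6, -6)*(-43 + m(10, 11)) = (6 - 6)*(-43 + (½)*(-4 - 1*10)/10) = 0*(-43 + (½)*(⅒)*(-4 - 10)) = 0*(-43 + (½)*(⅒)*(-14)) = 0*(-43 - 7/10) = 0*(-437/10) = 0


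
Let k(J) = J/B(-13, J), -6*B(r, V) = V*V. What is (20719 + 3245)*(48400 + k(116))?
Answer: 33635834454/29 ≈ 1.1599e+9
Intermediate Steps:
B(r, V) = -V²/6 (B(r, V) = -V*V/6 = -V²/6)
k(J) = -6/J (k(J) = J/((-J²/6)) = J*(-6/J²) = -6/J)
(20719 + 3245)*(48400 + k(116)) = (20719 + 3245)*(48400 - 6/116) = 23964*(48400 - 6*1/116) = 23964*(48400 - 3/58) = 23964*(2807197/58) = 33635834454/29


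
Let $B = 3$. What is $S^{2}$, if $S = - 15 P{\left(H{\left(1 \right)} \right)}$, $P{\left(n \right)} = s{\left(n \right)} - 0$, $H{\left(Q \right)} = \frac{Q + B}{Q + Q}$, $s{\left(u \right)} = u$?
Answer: $900$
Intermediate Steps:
$H{\left(Q \right)} = \frac{3 + Q}{2 Q}$ ($H{\left(Q \right)} = \frac{Q + 3}{Q + Q} = \frac{3 + Q}{2 Q}$)
$P{\left(n \right)} = n$ ($P{\left(n \right)} = n - 0 = n + 0 = n$)
$S = -30$ ($S = - 15 \frac{3 + 1}{2 \cdot 1} = - 15 \cdot \frac{1}{2} \cdot 1 \cdot 4 = \left(-15\right) 2 = -30$)
$S^{2} = \left(-30\right)^{2} = 900$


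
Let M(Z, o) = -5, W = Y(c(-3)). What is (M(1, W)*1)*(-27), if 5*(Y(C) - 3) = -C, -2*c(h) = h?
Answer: 135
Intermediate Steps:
c(h) = -h/2
Y(C) = 3 - C/5 (Y(C) = 3 + (-C)/5 = 3 - C/5)
W = 27/10 (W = 3 - (-1)*(-3)/10 = 3 - ⅕*3/2 = 3 - 3/10 = 27/10 ≈ 2.7000)
(M(1, W)*1)*(-27) = -5*1*(-27) = -5*(-27) = 135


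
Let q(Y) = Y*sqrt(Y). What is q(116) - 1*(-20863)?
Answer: 20863 + 232*sqrt(29) ≈ 22112.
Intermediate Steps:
q(Y) = Y**(3/2)
q(116) - 1*(-20863) = 116**(3/2) - 1*(-20863) = 232*sqrt(29) + 20863 = 20863 + 232*sqrt(29)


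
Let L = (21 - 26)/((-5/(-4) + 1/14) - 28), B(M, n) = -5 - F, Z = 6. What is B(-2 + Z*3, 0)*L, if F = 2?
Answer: -980/747 ≈ -1.3119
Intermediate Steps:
B(M, n) = -7 (B(M, n) = -5 - 1*2 = -5 - 2 = -7)
L = 140/747 (L = -5/((-5*(-¼) + 1*(1/14)) - 28) = -5/((5/4 + 1/14) - 28) = -5/(37/28 - 28) = -5/(-747/28) = -5*(-28/747) = 140/747 ≈ 0.18742)
B(-2 + Z*3, 0)*L = -7*140/747 = -980/747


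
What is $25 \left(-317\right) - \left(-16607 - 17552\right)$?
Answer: $26234$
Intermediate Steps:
$25 \left(-317\right) - \left(-16607 - 17552\right) = -7925 - -34159 = -7925 + 34159 = 26234$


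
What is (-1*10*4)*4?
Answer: -160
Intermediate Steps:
(-1*10*4)*4 = -10*4*4 = -40*4 = -160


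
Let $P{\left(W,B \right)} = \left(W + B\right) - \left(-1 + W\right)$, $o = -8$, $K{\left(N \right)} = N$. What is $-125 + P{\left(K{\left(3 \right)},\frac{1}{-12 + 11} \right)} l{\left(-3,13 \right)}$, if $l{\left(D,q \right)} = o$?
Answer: $-125$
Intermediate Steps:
$P{\left(W,B \right)} = 1 + B$ ($P{\left(W,B \right)} = \left(B + W\right) - \left(-1 + W\right) = 1 + B$)
$l{\left(D,q \right)} = -8$
$-125 + P{\left(K{\left(3 \right)},\frac{1}{-12 + 11} \right)} l{\left(-3,13 \right)} = -125 + \left(1 + \frac{1}{-12 + 11}\right) \left(-8\right) = -125 + \left(1 + \frac{1}{-1}\right) \left(-8\right) = -125 + \left(1 - 1\right) \left(-8\right) = -125 + 0 \left(-8\right) = -125 + 0 = -125$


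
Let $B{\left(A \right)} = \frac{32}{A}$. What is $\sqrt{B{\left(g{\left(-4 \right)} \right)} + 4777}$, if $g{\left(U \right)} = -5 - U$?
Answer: $\sqrt{4745} \approx 68.884$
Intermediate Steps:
$\sqrt{B{\left(g{\left(-4 \right)} \right)} + 4777} = \sqrt{\frac{32}{-5 - -4} + 4777} = \sqrt{\frac{32}{-5 + 4} + 4777} = \sqrt{\frac{32}{-1} + 4777} = \sqrt{32 \left(-1\right) + 4777} = \sqrt{-32 + 4777} = \sqrt{4745}$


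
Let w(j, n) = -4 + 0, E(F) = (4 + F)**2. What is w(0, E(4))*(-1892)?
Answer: 7568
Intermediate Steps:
w(j, n) = -4
w(0, E(4))*(-1892) = -4*(-1892) = 7568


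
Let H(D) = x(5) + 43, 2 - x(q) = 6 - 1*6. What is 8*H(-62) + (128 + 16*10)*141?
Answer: 40968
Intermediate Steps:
x(q) = 2 (x(q) = 2 - (6 - 1*6) = 2 - (6 - 6) = 2 - 1*0 = 2 + 0 = 2)
H(D) = 45 (H(D) = 2 + 43 = 45)
8*H(-62) + (128 + 16*10)*141 = 8*45 + (128 + 16*10)*141 = 360 + (128 + 160)*141 = 360 + 288*141 = 360 + 40608 = 40968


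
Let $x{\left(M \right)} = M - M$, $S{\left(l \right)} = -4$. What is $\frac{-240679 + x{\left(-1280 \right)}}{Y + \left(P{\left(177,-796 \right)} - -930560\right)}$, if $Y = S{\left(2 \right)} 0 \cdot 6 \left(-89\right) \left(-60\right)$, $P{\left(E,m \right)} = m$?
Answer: $- \frac{240679}{929764} \approx -0.25886$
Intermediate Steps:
$x{\left(M \right)} = 0$
$Y = 0$ ($Y = \left(-4\right) 0 \cdot 6 \left(-89\right) \left(-60\right) = 0 \cdot 6 \left(-89\right) \left(-60\right) = 0 \left(-89\right) \left(-60\right) = 0 \left(-60\right) = 0$)
$\frac{-240679 + x{\left(-1280 \right)}}{Y + \left(P{\left(177,-796 \right)} - -930560\right)} = \frac{-240679 + 0}{0 - -929764} = - \frac{240679}{0 + \left(-796 + 930560\right)} = - \frac{240679}{0 + 929764} = - \frac{240679}{929764}$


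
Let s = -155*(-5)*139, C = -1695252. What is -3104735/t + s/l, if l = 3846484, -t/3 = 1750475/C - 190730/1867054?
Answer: -1259964602527354099440039/1381490409500413124 ≈ -9.1203e+5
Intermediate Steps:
s = 107725 (s = 775*139 = 107725)
t = 1795783382305/527521171268 (t = -3*(1750475/(-1695252) - 190730/1867054) = -3*(1750475*(-1/1695252) - 190730*1/1867054) = -3*(-1750475/1695252 - 95365/933527) = -3*(-1795783382305/1582563513804) = 1795783382305/527521171268 ≈ 3.4042)
-3104735/t + s/l = -3104735/1795783382305/527521171268 + 107725/3846484 = -3104735*527521171268/1795783382305 + 107725*(1/3846484) = -327562688735350796/359156676461 + 107725/3846484 = -1259964602527354099440039/1381490409500413124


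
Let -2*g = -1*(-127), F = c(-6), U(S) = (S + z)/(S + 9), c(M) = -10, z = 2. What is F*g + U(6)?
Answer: 9533/15 ≈ 635.53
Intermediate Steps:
U(S) = (2 + S)/(9 + S) (U(S) = (S + 2)/(S + 9) = (2 + S)/(9 + S))
F = -10
g = -127/2 (g = -(-1)*(-127)/2 = -½*127 = -127/2 ≈ -63.500)
F*g + U(6) = -10*(-127/2) + (2 + 6)/(9 + 6) = 635 + 8/15 = 9533/15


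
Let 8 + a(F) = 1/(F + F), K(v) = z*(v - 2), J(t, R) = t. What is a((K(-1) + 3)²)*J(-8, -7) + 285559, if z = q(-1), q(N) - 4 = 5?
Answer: 41129711/144 ≈ 2.8562e+5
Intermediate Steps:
q(N) = 9 (q(N) = 4 + 5 = 9)
z = 9
K(v) = -18 + 9*v (K(v) = 9*(v - 2) = 9*(-2 + v) = -18 + 9*v)
a(F) = -8 + 1/(2*F) (a(F) = -8 + 1/(F + F) = -8 + 1/(2*F))
a((K(-1) + 3)²)*J(-8, -7) + 285559 = (-8 + 1/(2*(((-18 + 9*(-1)) + 3)²)))*(-8) + 285559 = (-8 + 1/(2*(((-18 - 9) + 3)²)))*(-8) + 285559 = (-8 + 1/(2*((-27 + 3)²)))*(-8) + 285559 = (-8 + 1/(2*((-24)²)))*(-8) + 285559 = (-8 + (½)/576)*(-8) + 285559 = (-8 + (½)*(1/576))*(-8) + 285559 = (-8 + 1/1152)*(-8) + 285559 = -9215/1152*(-8) + 285559 = 9215/144 + 285559 = 41129711/144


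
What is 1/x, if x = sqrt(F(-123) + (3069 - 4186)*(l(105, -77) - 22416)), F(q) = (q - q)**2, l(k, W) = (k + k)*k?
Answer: sqrt(408822)/408822 ≈ 0.0015640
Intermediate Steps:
l(k, W) = 2*k**2 (l(k, W) = (2*k)*k = 2*k**2)
F(q) = 0 (F(q) = 0**2 = 0)
x = sqrt(408822) (x = sqrt(0 + (3069 - 4186)*(2*105**2 - 22416)) = sqrt(0 - 1117*(2*11025 - 22416)) = sqrt(0 - 1117*(22050 - 22416)) = sqrt(0 - 1117*(-366)) = sqrt(0 + 408822) = sqrt(408822) ≈ 639.39)
1/x = 1/(sqrt(408822)) = sqrt(408822)/408822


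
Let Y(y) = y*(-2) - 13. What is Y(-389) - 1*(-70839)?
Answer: 71604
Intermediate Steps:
Y(y) = -13 - 2*y (Y(y) = -2*y - 13 = -13 - 2*y)
Y(-389) - 1*(-70839) = (-13 - 2*(-389)) - 1*(-70839) = (-13 + 778) + 70839 = 765 + 70839 = 71604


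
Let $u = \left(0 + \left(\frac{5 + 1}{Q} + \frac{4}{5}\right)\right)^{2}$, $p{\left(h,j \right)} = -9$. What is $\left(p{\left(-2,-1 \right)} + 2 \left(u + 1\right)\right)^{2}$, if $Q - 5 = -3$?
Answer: $\frac{299209}{625} \approx 478.73$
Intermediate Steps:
$Q = 2$ ($Q = 5 - 3 = 2$)
$u = \frac{361}{25}$ ($u = \left(0 + \left(\frac{5 + 1}{2} + \frac{4}{5}\right)\right)^{2} = \left(0 + \left(6 \cdot \frac{1}{2} + 4 \cdot \frac{1}{5}\right)\right)^{2} = \left(0 + \left(3 + \frac{4}{5}\right)\right)^{2} = \left(0 + \frac{19}{5}\right)^{2} = \left(\frac{19}{5}\right)^{2} = \frac{361}{25} \approx 14.44$)
$\left(p{\left(-2,-1 \right)} + 2 \left(u + 1\right)\right)^{2} = \left(-9 + 2 \left(\frac{361}{25} + 1\right)\right)^{2} = \left(-9 + 2 \cdot \frac{386}{25}\right)^{2} = \left(-9 + \frac{772}{25}\right)^{2} = \left(\frac{547}{25}\right)^{2} = \frac{299209}{625}$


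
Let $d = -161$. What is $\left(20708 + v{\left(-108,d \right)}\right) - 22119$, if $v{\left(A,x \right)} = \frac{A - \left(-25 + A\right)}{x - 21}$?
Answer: $- \frac{256827}{182} \approx -1411.1$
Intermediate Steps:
$v{\left(A,x \right)} = \frac{25}{-21 + x}$
$\left(20708 + v{\left(-108,d \right)}\right) - 22119 = \left(20708 + \frac{25}{-21 - 161}\right) - 22119 = \left(20708 + \frac{25}{-182}\right) - 22119 = \left(20708 + 25 \left(- \frac{1}{182}\right)\right) - 22119 = \left(20708 - \frac{25}{182}\right) - 22119 = \frac{3768831}{182} - 22119 = - \frac{256827}{182}$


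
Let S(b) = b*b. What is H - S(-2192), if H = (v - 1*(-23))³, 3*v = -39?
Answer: -4803864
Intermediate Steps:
v = -13 (v = (⅓)*(-39) = -13)
S(b) = b²
H = 1000 (H = (-13 - 1*(-23))³ = (-13 + 23)³ = 10³ = 1000)
H - S(-2192) = 1000 - 1*(-2192)² = 1000 - 1*4804864 = 1000 - 4804864 = -4803864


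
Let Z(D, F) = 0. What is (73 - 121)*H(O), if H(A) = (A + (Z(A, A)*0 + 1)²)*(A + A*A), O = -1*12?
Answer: 69696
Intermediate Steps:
O = -12
H(A) = (1 + A)*(A + A²) (H(A) = (A + (0*0 + 1)²)*(A + A*A) = (A + (0 + 1)²)*(A + A²) = (A + 1²)*(A + A²) = (A + 1)*(A + A²) = (1 + A)*(A + A²))
(73 - 121)*H(O) = (73 - 121)*(-12*(1 + (-12)² + 2*(-12))) = -(-576)*(1 + 144 - 24) = -(-576)*121 = -48*(-1452) = 69696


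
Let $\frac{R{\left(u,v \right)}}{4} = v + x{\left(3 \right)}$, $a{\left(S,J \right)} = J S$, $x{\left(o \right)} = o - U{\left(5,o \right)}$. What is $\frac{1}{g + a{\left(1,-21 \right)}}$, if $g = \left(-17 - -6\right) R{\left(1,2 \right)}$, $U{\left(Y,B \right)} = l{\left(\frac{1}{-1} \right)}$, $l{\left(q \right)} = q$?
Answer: $- \frac{1}{285} \approx -0.0035088$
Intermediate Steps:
$U{\left(Y,B \right)} = -1$ ($U{\left(Y,B \right)} = \frac{1}{-1} = -1$)
$x{\left(o \right)} = 1 + o$ ($x{\left(o \right)} = o - -1 = o + 1 = 1 + o$)
$R{\left(u,v \right)} = 16 + 4 v$ ($R{\left(u,v \right)} = 4 \left(v + \left(1 + 3\right)\right) = 4 \left(v + 4\right) = 4 \left(4 + v\right) = 16 + 4 v$)
$g = -264$ ($g = \left(-17 - -6\right) \left(16 + 4 \cdot 2\right) = \left(-17 + 6\right) \left(16 + 8\right) = \left(-11\right) 24 = -264$)
$\frac{1}{g + a{\left(1,-21 \right)}} = \frac{1}{-264 - 21} = \frac{1}{-285} = - \frac{1}{285}$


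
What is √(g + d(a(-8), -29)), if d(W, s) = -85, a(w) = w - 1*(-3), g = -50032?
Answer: I*√50117 ≈ 223.87*I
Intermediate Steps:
a(w) = 3 + w (a(w) = w + 3 = 3 + w)
√(g + d(a(-8), -29)) = √(-50032 - 85) = √(-50117) = I*√50117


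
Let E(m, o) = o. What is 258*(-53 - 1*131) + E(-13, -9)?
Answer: -47481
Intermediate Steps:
258*(-53 - 1*131) + E(-13, -9) = 258*(-53 - 1*131) - 9 = 258*(-53 - 131) - 9 = 258*(-184) - 9 = -47472 - 9 = -47481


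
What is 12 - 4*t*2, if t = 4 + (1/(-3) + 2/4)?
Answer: -64/3 ≈ -21.333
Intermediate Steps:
t = 25/6 (t = 4 + (1*(-1/3) + 2*(1/4)) = 4 + (-1/3 + 1/2) = 4 + 1/6 = 25/6 ≈ 4.1667)
12 - 4*t*2 = 12 - 4*25/6*2 = 12 - 50/3*2 = 12 - 100/3 = -64/3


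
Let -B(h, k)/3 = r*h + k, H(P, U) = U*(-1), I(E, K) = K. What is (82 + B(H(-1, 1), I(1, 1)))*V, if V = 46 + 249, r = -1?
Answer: 22420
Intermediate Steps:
H(P, U) = -U
V = 295
B(h, k) = -3*k + 3*h (B(h, k) = -3*(-h + k) = -3*(k - h) = -3*k + 3*h)
(82 + B(H(-1, 1), I(1, 1)))*V = (82 + (-3*1 + 3*(-1*1)))*295 = (82 + (-3 + 3*(-1)))*295 = (82 + (-3 - 3))*295 = (82 - 6)*295 = 76*295 = 22420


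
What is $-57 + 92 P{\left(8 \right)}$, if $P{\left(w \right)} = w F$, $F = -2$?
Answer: $-1529$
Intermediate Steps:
$P{\left(w \right)} = - 2 w$ ($P{\left(w \right)} = w \left(-2\right) = - 2 w$)
$-57 + 92 P{\left(8 \right)} = -57 + 92 \left(\left(-2\right) 8\right) = -57 + 92 \left(-16\right) = -57 - 1472 = -1529$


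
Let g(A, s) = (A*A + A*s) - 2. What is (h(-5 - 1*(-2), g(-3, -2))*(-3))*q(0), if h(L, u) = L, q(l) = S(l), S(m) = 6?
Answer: 54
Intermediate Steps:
g(A, s) = -2 + A² + A*s (g(A, s) = (A² + A*s) - 2 = -2 + A² + A*s)
q(l) = 6
(h(-5 - 1*(-2), g(-3, -2))*(-3))*q(0) = ((-5 - 1*(-2))*(-3))*6 = ((-5 + 2)*(-3))*6 = -3*(-3)*6 = 9*6 = 54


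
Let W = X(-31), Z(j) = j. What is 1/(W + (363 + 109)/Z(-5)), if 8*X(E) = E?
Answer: -40/3931 ≈ -0.010176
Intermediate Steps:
X(E) = E/8
W = -31/8 (W = (1/8)*(-31) = -31/8 ≈ -3.8750)
1/(W + (363 + 109)/Z(-5)) = 1/(-31/8 + (363 + 109)/(-5)) = 1/(-31/8 + 472*(-1/5)) = 1/(-31/8 - 472/5) = 1/(-3931/40) = -40/3931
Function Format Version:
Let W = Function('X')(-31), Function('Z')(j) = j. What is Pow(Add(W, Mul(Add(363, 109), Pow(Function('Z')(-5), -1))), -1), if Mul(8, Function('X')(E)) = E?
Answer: Rational(-40, 3931) ≈ -0.010176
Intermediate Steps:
Function('X')(E) = Mul(Rational(1, 8), E)
W = Rational(-31, 8) (W = Mul(Rational(1, 8), -31) = Rational(-31, 8) ≈ -3.8750)
Pow(Add(W, Mul(Add(363, 109), Pow(Function('Z')(-5), -1))), -1) = Pow(Add(Rational(-31, 8), Mul(Add(363, 109), Pow(-5, -1))), -1) = Pow(Add(Rational(-31, 8), Mul(472, Rational(-1, 5))), -1) = Pow(Add(Rational(-31, 8), Rational(-472, 5)), -1) = Pow(Rational(-3931, 40), -1) = Rational(-40, 3931)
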